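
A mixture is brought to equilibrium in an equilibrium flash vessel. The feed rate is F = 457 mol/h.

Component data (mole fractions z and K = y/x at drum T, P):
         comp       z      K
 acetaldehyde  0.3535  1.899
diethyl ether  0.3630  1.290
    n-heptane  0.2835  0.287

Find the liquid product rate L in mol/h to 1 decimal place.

Rachford–Rice: g(V/F) = Σ zᵢ(Kᵢ−1)/(1+V/F(Kᵢ−1)) = 0.
g(0) = ΣzᵢKᵢ − 1 = 0.2209 and g(1) = 1 − Σzᵢ/Kᵢ = -0.4554, so a root lies in (0, 1).
Iterate (Newton) starting at V/F = 0.59:
  V/F = 0.5900: g = -0.05137, g' = -0.5737 → V/F = 0.5005
  V/F = 0.5005: g = -0.00317, g' = -0.5076 → V/F = 0.4942
Converged at V/F = 0.4942.
Then V = V/F·F = 0.4942·457 = 225.8 mol/h and L = F − V = 231.2 mol/h.

L = 231.2 mol/h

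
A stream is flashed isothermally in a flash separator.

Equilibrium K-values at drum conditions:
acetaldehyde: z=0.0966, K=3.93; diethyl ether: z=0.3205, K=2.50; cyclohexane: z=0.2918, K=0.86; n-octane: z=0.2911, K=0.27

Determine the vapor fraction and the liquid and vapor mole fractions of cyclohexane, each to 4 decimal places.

Let ψ = V/F and solve Σ zᵢ(Kᵢ−1)/(1+ψ(Kᵢ−1)) = 0.
Feasibility: ΣzᵢKᵢ = 1.5104, Σzᵢ/Kᵢ = 1.5702 — both > 1, two phases present.
Newton–Raphson from ψ = 0.5:
  ψ = 0.5000: g = 0.01096, g' = -0.7633 → ψ = 0.5144
  ψ = 0.5144: g = -0.00002, g' = -0.7661 → ψ = 0.5143
Converged at ψ = 0.5143.
Compositions from xᵢ = zᵢ/(1+ψ(Kᵢ−1)), yᵢ = Kᵢxᵢ:
  acetaldehyde: x = 0.0385, y = 0.1514
  diethyl ether: x = 0.1809, y = 0.4523
  cyclohexane: x = 0.3144, y = 0.2704
  n-octane: x = 0.4661, y = 0.1258

ψ = 0.5143, x_cyclohexane = 0.3144, y_cyclohexane = 0.2704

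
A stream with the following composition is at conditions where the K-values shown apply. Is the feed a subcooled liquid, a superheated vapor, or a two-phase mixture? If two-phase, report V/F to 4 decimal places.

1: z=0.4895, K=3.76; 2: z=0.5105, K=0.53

ΣzᵢKᵢ = 2.1111; Σzᵢ/Kᵢ = 1.0934.
Both exceed 1, so a two-phase solution exists.
Rachford–Rice: g(ψ) = Σ zᵢ(Kᵢ−1)/(1+ψ(Kᵢ−1)) = 0.
Newton–Raphson from ψ = 0.5:
  ψ = 0.5000: g = 0.25401, g' = -0.8510 → ψ = 0.7985
  ψ = 0.7985: g = 0.03761, g' = -0.6522 → ψ = 0.8562
  ψ = 0.8562: g = 0.00024, g' = -0.6455 → ψ = 0.8565
Converged at ψ = 0.8565.

two-phase, V/F = 0.8565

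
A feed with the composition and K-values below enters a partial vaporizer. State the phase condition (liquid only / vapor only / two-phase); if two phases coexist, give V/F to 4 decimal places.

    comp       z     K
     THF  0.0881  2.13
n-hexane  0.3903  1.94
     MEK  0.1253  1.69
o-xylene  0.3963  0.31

two-phase, V/F = 0.4395

ΣzᵢKᵢ = 1.2794; Σzᵢ/Kᵢ = 1.5951.
Both exceed 1, so a two-phase solution exists.
Let ψ = V/F and solve Σ zᵢ(Kᵢ−1)/(1+ψ(Kᵢ−1)) = 0.
Newton–Raphson from ψ = 0.58:
  ψ = 0.5800: g = -0.09658, g' = -0.7404 → ψ = 0.4496
  ψ = 0.4496: g = -0.00651, g' = -0.6512 → ψ = 0.4396
  ψ = 0.4396: g = -0.00002, g' = -0.6467 → ψ = 0.4395
Converged at ψ = 0.4395.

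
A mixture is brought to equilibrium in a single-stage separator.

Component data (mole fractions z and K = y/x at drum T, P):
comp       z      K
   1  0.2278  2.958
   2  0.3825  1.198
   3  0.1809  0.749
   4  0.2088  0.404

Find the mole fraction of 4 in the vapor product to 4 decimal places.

y_4 = 0.1397

Rachford–Rice: g(β) = Σ zᵢ(Kᵢ−1)/(1+β(Kᵢ−1)) = 0.
g(0) = ΣzᵢKᵢ − 1 = 0.3519 and g(1) = 1 − Σzᵢ/Kᵢ = -0.1546, so a root lies in (0, 1).
Iterate (Newton) starting at β = 0.5:
  β = 0.5000: g = 0.06510, g' = -0.4008 → β = 0.6624
  β = 0.6624: g = 0.00104, g' = -0.3961 → β = 0.6651
Converged at β = 0.6651.
Compositions from xᵢ = zᵢ/(1+β(Kᵢ−1)), yᵢ = Kᵢxᵢ:
  1: x = 0.0989, y = 0.2927
  2: x = 0.3380, y = 0.4049
  3: x = 0.2171, y = 0.1626
  4: x = 0.3459, y = 0.1397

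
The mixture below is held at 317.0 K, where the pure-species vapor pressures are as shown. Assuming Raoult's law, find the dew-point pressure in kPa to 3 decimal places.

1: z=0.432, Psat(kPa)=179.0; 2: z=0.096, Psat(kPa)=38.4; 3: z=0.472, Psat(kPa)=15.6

At the dew point ψ → 1, so Σzᵢ/Kᵢ = 1 with Kᵢ = Pᵢˢᵃᵗ/P ⇒ 1/P = Σzᵢ/Pᵢˢᵃᵗ.
1/P = 0.432/179.0 + 0.096/38.4 + 0.472/15.6 = 0.035170 ⇒ P = 28.433 kPa

Pdew = 28.433 kPa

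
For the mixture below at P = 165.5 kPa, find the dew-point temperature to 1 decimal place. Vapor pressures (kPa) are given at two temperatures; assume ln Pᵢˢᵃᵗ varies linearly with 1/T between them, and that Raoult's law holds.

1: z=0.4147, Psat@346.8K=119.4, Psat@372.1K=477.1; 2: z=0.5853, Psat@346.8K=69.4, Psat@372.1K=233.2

Dew-point temperature: Σzᵢ·P/Pᵢˢᵃᵗ(T) = 1. Interpolate ln Pᵢˢᵃᵗ = aᵢ + bᵢ/T.
  T = 346.8 K: ΣzᵢP/Pᵢˢᵃᵗ = 1.9706
  T = 372.1 K: ΣzᵢP/Pᵢˢᵃᵗ = 0.5592
  T = 359.5 K: ΣzᵢP/Pᵢˢᵃᵗ = 1.0235
  T = 365.8 K: ΣzᵢP/Pᵢˢᵃᵗ = 0.7525
  T = 362.6 K: ΣzᵢP/Pᵢˢᵃᵗ = 0.8785
  T = 361.1 K: ΣzᵢP/Pᵢˢᵃᵗ = 0.9456
Interpolating between 359.5 K and 361.1 K gives T ≈ 360.0 K.

T = 360.0 K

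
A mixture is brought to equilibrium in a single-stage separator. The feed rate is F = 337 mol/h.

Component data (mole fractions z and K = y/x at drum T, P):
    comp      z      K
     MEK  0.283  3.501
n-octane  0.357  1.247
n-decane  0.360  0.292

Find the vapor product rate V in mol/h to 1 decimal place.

Let ψ = V/F and solve Σ zᵢ(Kᵢ−1)/(1+ψ(Kᵢ−1)) = 0.
g(0) = ΣzᵢKᵢ − 1 = 0.541 and g(1) = 1 − Σzᵢ/Kᵢ = -0.600, so a root lies in (0, 1).
Iterate (Newton) starting at ψ = 0.5:
  ψ = 0.500: g = -0.0016, g' = -0.799 → ψ = 0.498
Converged at ψ = 0.498.
Then V = ψ·F = 0.4980·337 = 167.8 mol/h and L = F − V = 169.2 mol/h.

V = 167.8 mol/h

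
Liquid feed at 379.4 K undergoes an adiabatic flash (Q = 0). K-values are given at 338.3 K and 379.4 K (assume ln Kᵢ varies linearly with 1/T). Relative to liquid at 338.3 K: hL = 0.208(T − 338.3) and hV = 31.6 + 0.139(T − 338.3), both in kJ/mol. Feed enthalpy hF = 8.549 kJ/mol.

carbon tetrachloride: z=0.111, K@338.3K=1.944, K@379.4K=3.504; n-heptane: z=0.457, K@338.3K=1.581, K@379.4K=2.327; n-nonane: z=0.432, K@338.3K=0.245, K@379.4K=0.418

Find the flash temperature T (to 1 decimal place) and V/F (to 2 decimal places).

Adiabatic flash: solve Rachford–Rice at each trial T, then check hF = ψ·hV(T) + (1−ψ)·hL(T).
  T = 338.3 K: K = (1.944, 1.581, 0.245), RR gives ψ = 0.088, H_out = 2.779 kJ/mol
  T = 379.4 K: K = (3.504, 2.327, 0.418), RR gives ψ = 0.688, H_out = 28.329 kJ/mol
  T = 358.9 K: K = (2.656, 1.940, 0.325), RR gives ψ = 0.434, H_out = 17.376 kJ/mol
  T = 348.6 K: K = (2.283, 1.757, 0.283), RR gives ψ = 0.285, H_out = 10.934 kJ/mol
  T = 343.5 K: K = (2.111, 1.669, 0.264), RR gives ψ = 0.196, H_out = 7.199 kJ/mol
  T = 346.1 K: K = (2.197, 1.713, 0.274), RR gives ψ = 0.243, H_out = 9.164 kJ/mol
  T = 344.8 K: K = (2.154, 1.691, 0.269), RR gives ψ = 0.220, H_out = 8.199 kJ/mol
Linear interpolation between T = 344.8 (H_out = 8.199) and T = 346.1 (H_out = 9.164) on hF = 8.549 gives T ≈ 345.3 K, at which ψ = 0.23.

T = 345.3 K, V/F = 0.23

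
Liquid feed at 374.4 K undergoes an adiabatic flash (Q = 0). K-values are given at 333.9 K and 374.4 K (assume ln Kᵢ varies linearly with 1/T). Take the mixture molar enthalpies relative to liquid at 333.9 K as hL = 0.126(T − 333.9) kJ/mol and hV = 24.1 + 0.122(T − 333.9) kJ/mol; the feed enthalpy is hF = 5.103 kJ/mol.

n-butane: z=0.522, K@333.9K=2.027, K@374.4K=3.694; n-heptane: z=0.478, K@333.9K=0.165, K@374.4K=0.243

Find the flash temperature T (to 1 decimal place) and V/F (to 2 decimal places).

T = 336.4 K, V/F = 0.20

Adiabatic flash: solve Rachford–Rice at each trial T, then check hF = ψ·hV(T) + (1−ψ)·hL(T).
  T = 333.9 K: K = (2.027, 0.165), RR gives ψ = 0.160, H_out = 3.849 kJ/mol
  T = 374.4 K: K = (3.694, 0.243), RR gives ψ = 0.512, H_out = 17.362 kJ/mol
  T = 354.1 K: K = (2.782, 0.202), RR gives ψ = 0.386, H_out = 11.820 kJ/mol
  T = 344.0 K: K = (2.386, 0.183), RR gives ψ = 0.294, H_out = 8.350 kJ/mol
  T = 338.9 K: K = (2.200, 0.174), RR gives ψ = 0.234, H_out = 6.254 kJ/mol
  T = 336.4 K: K = (2.112, 0.169), RR gives ψ = 0.199, H_out = 5.103 kJ/mol
  T = 335.1 K: K = (2.068, 0.167), RR gives ψ = 0.179, H_out = 4.465 kJ/mol
Linear interpolation between T = 335.1 (H_out = 4.465) and T = 336.4 (H_out = 5.103) on hF = 5.103 gives T ≈ 336.4 K, at which ψ = 0.20.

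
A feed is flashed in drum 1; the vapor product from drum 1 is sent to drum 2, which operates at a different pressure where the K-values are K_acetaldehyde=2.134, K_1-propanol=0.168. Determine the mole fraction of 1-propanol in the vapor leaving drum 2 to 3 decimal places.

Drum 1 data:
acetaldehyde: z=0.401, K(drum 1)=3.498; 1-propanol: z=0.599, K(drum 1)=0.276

y_1-propanol (drum 2) = 0.097

Drum 1:
Binary case is linear: z₁(K₁−1)(1+ψ₁(K₂−1)) + z₂(K₂−1)(1+ψ₁(K₁−1)) = 0
⇒ ψ₁ = [z₁(K₁−1)+z₂(K₂−1)] / [−(K₁−1)(K₂−1)] = 0.5680/1.8086 = 0.314
Drum-1 compositions:
  acetaldehyde: x = 0.225, y = 0.786
  1-propanol: x = 0.775, y = 0.214
Drum-2 feed = drum-1 vapor: z₂ = (0.7860, 0.2140).
Drum 2:
Let ψ₂ = V/F and solve Σ zᵢ(Kᵢ−1)/(1+ψ₂(Kᵢ−1)) = 0.
Check two-phase: ΣzᵢKᵢ = 1.713 > 1 and Σzᵢ/Kᵢ = 1.642 > 1, so g(0) = 0.713 > 0 and g(1) = -0.642 < 0.
Binary case is linear: z₁(K₁−1)(1+ψ₂(K₂−1)) + z₂(K₂−1)(1+ψ₂(K₁−1)) = 0
⇒ ψ₂ = [z₁(K₁−1)+z₂(K₂−1)] / [−(K₁−1)(K₂−1)] = 0.7133/0.9435 = 0.756
  acetaldehyde: x = 0.423, y = 0.903
  1-propanol: x = 0.577, y = 0.097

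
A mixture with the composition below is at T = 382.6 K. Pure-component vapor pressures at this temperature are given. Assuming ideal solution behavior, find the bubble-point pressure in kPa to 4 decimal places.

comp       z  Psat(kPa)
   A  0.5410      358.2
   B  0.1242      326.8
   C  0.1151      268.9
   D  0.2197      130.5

Pbub = 293.9960 kPa

At the bubble point ψ → 0, so ΣzᵢKᵢ = 1 with Kᵢ = Pᵢˢᵃᵗ/P ⇒ P = ΣzᵢPᵢˢᵃᵗ.
P = 0.5410·358.2 + 0.1242·326.8 + 0.1151·268.9 + 0.2197·130.5 = 293.9960 kPa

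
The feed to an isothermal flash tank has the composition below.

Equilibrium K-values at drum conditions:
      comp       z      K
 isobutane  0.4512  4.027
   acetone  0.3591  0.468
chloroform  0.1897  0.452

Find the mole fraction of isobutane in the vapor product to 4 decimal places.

y_isobutane = 0.6073

Let β = V/F and solve Σ zᵢ(Kᵢ−1)/(1+β(Kᵢ−1)) = 0.
Check two-phase: ΣzᵢKᵢ = 2.0708 > 1 and Σzᵢ/Kᵢ = 1.2990 > 1, so g(0) = 1.0708 > 0 and g(1) = -0.2990 < 0.
Newton iteration, β⁰ = 0.5:
  β = 0.5000: g = 0.13992, g' = -0.9511 → β = 0.6471
  β = 0.6471: g = 0.00919, g' = -0.8454 → β = 0.6580
Converged at β = 0.6580.
Compositions from xᵢ = zᵢ/(1+β(Kᵢ−1)), yᵢ = Kᵢxᵢ:
  isobutane: x = 0.1508, y = 0.6073
  acetone: x = 0.5525, y = 0.2586
  chloroform: x = 0.2967, y = 0.1341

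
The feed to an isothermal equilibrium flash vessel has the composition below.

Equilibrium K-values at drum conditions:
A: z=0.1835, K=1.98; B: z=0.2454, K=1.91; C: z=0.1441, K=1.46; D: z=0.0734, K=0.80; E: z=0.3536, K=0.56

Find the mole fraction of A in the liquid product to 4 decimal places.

x_A = 0.0992

Let β = V/F and solve Σ zᵢ(Kᵢ−1)/(1+β(Kᵢ−1)) = 0.
Check two-phase: ΣzᵢKᵢ = 1.2992 > 1 and Σzᵢ/Kᵢ = 1.0430 > 1, so g(0) = 0.2992 > 0 and g(1) = -0.0430 < 0.
Iterate (Newton) starting at β = 0.5:
  β = 0.5000: g = 0.11228, g' = -0.3117 → β = 0.8603
  β = 0.8603: g = 0.00225, g' = -0.3130 → β = 0.8674
Converged at β = 0.8674.
Compositions from xᵢ = zᵢ/(1+β(Kᵢ−1)), yᵢ = Kᵢxᵢ:
  A: x = 0.0992, y = 0.1964
  B: x = 0.1371, y = 0.2619
  C: x = 0.1030, y = 0.1504
  D: x = 0.0888, y = 0.0710
  E: x = 0.5719, y = 0.3202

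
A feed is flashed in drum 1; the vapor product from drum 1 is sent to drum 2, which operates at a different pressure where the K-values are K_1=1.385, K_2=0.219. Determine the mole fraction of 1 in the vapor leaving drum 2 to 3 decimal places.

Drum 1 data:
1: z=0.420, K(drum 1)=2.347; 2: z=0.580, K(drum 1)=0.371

Drum 1:
Let ψ₁ = V/F and solve Σ zᵢ(Kᵢ−1)/(1+ψ₁(Kᵢ−1)) = 0.
Feasibility: ΣzᵢKᵢ = 1.201, Σzᵢ/Kᵢ = 1.742 — both > 1, two phases present.
Iterate (Newton) starting at ψ₁ = 0.47:
  ψ₁ = 0.470: g = -0.1715, g' = -0.748 → ψ₁ = 0.241
  ψ₁ = 0.241: g = -0.0027, g' = -0.753 → ψ₁ = 0.237
Converged at ψ₁ = 0.237.
Drum-1 compositions:
  1: x = 0.318, y = 0.747
  2: x = 0.682, y = 0.253
Drum-2 feed = drum-1 vapor: z₂ = (0.7471, 0.2529).
Drum 2:
Material balance + equilibrium reduce to Σ zᵢ(Kᵢ−1)/(1+ψ₂(Kᵢ−1)) = 0.
Feasibility: ΣzᵢKᵢ = 1.090, Σzᵢ/Kᵢ = 1.694 — both > 1, two phases present.
Binary case is linear: z₁(K₁−1)(1+ψ₂(K₂−1)) + z₂(K₂−1)(1+ψ₂(K₁−1)) = 0
⇒ ψ₂ = [z₁(K₁−1)+z₂(K₂−1)] / [−(K₁−1)(K₂−1)] = 0.0901/0.3007 = 0.300
  1: x = 0.670, y = 0.928
  2: x = 0.330, y = 0.072

y_1 (drum 2) = 0.928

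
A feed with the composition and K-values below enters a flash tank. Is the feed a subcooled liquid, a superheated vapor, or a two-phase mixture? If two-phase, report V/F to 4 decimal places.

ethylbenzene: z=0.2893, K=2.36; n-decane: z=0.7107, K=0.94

superheated vapor

ΣzᵢKᵢ = 1.3508; Σzᵢ/Kᵢ = 0.8786.
Since Σzᵢ/Kᵢ < 1 the mixture is above its dew point — single vapor phase.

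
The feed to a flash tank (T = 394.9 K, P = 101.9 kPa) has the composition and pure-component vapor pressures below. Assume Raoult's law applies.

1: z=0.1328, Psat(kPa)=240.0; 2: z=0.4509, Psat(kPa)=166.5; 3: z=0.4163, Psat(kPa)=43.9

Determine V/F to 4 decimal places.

Raoult's law: Kᵢ = Pᵢˢᵃᵗ/P = Pᵢˢᵃᵗ/101.9.
  K_1 = 240.0/101.9 = 2.355250, K_2 = 166.5/101.9 = 1.633955, K_3 = 43.9/101.9 = 0.430815
Rachford–Rice: g(V/F) = Σ zᵢ(Kᵢ−1)/(1+V/F(Kᵢ−1)) = 0.
Check two-phase: ΣzᵢKᵢ = 1.2289 > 1 and Σzᵢ/Kᵢ = 1.2986 > 1, so g(0) = 0.2289 > 0 and g(1) = -0.2986 < 0.
Iterate (Newton) starting at V/F = 0.5:
  V/F = 0.5000: g = -0.00688, g' = -0.4547 → V/F = 0.4849
  V/F = 0.4849: g = -0.00002, g' = -0.4521 → V/F = 0.4848
Converged at V/F = 0.4848.

V/F = 0.4848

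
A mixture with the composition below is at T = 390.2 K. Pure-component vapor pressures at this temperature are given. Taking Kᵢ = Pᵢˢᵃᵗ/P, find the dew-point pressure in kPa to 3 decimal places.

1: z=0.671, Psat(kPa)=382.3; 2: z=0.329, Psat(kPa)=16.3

At the dew point ψ → 1, so Σzᵢ/Kᵢ = 1 with Kᵢ = Pᵢˢᵃᵗ/P ⇒ 1/P = Σzᵢ/Pᵢˢᵃᵗ.
1/P = 0.671/382.3 + 0.329/16.3 = 0.021939 ⇒ P = 45.580 kPa

Pdew = 45.580 kPa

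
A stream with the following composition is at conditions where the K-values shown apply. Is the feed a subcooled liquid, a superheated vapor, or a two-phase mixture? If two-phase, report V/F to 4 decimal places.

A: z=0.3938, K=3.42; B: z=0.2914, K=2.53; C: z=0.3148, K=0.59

ΣzᵢKᵢ = 2.2698; Σzᵢ/Kᵢ = 0.7639.
Since Σzᵢ/Kᵢ < 1 the mixture is above its dew point — single vapor phase.

superheated vapor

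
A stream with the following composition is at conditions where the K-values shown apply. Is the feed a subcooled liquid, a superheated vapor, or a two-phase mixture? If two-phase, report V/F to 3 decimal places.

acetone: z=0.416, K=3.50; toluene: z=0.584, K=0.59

ΣzᵢKᵢ = 1.801; Σzᵢ/Kᵢ = 1.109.
Both exceed 1, so a two-phase solution exists.
Material balance + equilibrium reduce to Σ zᵢ(Kᵢ−1)/(1+ψ(Kᵢ−1)) = 0.
Newton iteration, ψ⁰ = 0.48:
  ψ = 0.480: g = 0.1746, g' = -0.689 → ψ = 0.733
  ψ = 0.733: g = 0.0247, g' = -0.525 → ψ = 0.780
  ψ = 0.780: g = 0.0003, g' = -0.511 → ψ = 0.781
Converged at ψ = 0.781.

two-phase, V/F = 0.781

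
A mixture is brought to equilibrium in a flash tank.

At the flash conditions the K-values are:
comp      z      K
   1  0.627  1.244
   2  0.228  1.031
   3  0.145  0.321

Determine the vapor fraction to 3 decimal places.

ψ = 0.468

Iterate (Newton) starting at ψ = 0.55:
  ψ = 0.550: g = -0.0153, g' = -0.200 → ψ = 0.473
  ψ = 0.473: g = -0.0010, g' = -0.175 → ψ = 0.468
Converged at ψ = 0.468.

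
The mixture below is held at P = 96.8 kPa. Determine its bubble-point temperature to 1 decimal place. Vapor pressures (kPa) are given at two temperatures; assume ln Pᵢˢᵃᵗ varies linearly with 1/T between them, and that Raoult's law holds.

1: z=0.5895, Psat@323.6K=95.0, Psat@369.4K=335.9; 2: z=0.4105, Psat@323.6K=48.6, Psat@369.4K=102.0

T = 332.4 K

Bubble-point temperature: ΣzᵢPᵢˢᵃᵗ(T) = P. Interpolate ln Pᵢˢᵃᵗ = aᵢ + bᵢ/T.
  T = 323.6 K: ΣzᵢPᵢˢᵃᵗ = 75.95 kPa
  T = 369.4 K: ΣzᵢPᵢˢᵃᵗ = 239.88 kPa
  T = 346.5 K: ΣzᵢPᵢˢᵃᵗ = 139.41 kPa
  T = 335.1 K: ΣzᵢPᵢˢᵃᵗ = 103.93 kPa
  T = 329.4 K: ΣzᵢPᵢˢᵃᵗ = 89.17 kPa
  T = 332.2 K: ΣzᵢPᵢˢᵃᵗ = 96.19 kPa
Interpolating between 332.2 K and 335.1 K gives T ≈ 332.4 K.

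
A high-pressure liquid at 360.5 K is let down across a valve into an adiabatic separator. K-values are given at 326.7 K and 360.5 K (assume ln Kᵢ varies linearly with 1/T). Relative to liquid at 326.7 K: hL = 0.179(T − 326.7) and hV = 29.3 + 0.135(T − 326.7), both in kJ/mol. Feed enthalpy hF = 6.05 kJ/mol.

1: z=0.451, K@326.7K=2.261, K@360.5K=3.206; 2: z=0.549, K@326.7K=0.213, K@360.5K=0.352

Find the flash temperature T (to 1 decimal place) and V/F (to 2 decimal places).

T = 330.8 K, V/F = 0.18

Adiabatic flash: solve Rachford–Rice at each trial T, then check hF = ψ·hV(T) + (1−ψ)·hL(T).
  T = 326.7 K: K = (2.261, 0.213), RR gives ψ = 0.138, H_out = 4.034 kJ/mol
  T = 360.5 K: K = (3.206, 0.352), RR gives ψ = 0.447, H_out = 18.486 kJ/mol
  T = 343.6 K: K = (2.716, 0.277), RR gives ψ = 0.304, H_out = 11.705 kJ/mol
  T = 335.1 K: K = (2.482, 0.244), RR gives ψ = 0.226, H_out = 8.038 kJ/mol
  T = 330.9 K: K = (2.370, 0.228), RR gives ψ = 0.184, H_out = 6.097 kJ/mol
  T = 328.8 K: K = (2.315, 0.220), RR gives ψ = 0.161, H_out = 5.083 kJ/mol
Linear interpolation between T = 328.8 (H_out = 5.083) and T = 330.9 (H_out = 6.097) on hF = 6.05 gives T ≈ 330.8 K, at which ψ = 0.18.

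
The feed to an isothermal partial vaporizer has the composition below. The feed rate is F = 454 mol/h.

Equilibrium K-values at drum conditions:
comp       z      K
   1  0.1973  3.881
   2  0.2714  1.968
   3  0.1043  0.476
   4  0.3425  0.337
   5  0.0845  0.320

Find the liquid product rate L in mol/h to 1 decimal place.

L = 274.3 mol/h

Newton iteration, ψ⁰ = 0.5:
  ψ = 0.5000: g = -0.09085, g' = -0.8696 → ψ = 0.3955
  ψ = 0.3955: g = 0.00033, g' = -0.8860 → ψ = 0.3959
Converged at ψ = 0.3959.
Then V = ψ·F = 0.3959·454 = 179.7 mol/h and L = F − V = 274.3 mol/h.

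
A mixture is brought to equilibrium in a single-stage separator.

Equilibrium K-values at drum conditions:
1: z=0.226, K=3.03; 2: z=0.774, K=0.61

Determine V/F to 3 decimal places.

V/F = 0.198

Material balance + equilibrium reduce to Σ zᵢ(Kᵢ−1)/(1+V/F(Kᵢ−1)) = 0.
g(0) = ΣzᵢKᵢ − 1 = 0.157 and g(1) = 1 − Σzᵢ/Kᵢ = -0.343, so a root lies in (0, 1).
Newton iteration, V/F⁰ = 0.58:
  V/F = 0.580: g = -0.1794, g' = -0.393 → V/F = 0.124
  V/F = 0.124: g = 0.0496, g' = -0.725 → V/F = 0.192
  V/F = 0.192: g = 0.0038, g' = -0.620 → V/F = 0.198
Converged at V/F = 0.198.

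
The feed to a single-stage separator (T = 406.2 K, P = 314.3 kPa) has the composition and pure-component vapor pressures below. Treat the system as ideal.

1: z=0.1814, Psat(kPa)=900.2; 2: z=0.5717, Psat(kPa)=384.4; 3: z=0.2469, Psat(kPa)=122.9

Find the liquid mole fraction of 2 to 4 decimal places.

x_2 = 0.4957

Raoult's law: Kᵢ = Pᵢˢᵃᵗ/P = Pᵢˢᵃᵗ/314.3.
  K_1 = 900.2/314.3 = 2.864143, K_2 = 384.4/314.3 = 1.223035, K_3 = 122.9/314.3 = 0.391028
Iterate (Newton) starting at ψ = 0.5:
  ψ = 0.5000: g = 0.07356, g' = -0.3812 → ψ = 0.6930
  ψ = 0.6930: g = -0.00215, g' = -0.4154 → ψ = 0.6878
Converged at ψ = 0.6878.
Compositions from xᵢ = zᵢ/(1+ψ(Kᵢ−1)), yᵢ = Kᵢxᵢ:
  1: x = 0.0795, y = 0.2277
  2: x = 0.4957, y = 0.6062
  3: x = 0.4249, y = 0.1661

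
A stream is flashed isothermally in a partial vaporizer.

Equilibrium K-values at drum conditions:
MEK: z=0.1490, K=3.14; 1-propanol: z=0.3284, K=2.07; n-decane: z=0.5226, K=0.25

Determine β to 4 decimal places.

Let β = V/F and solve Σ zᵢ(Kᵢ−1)/(1+β(Kᵢ−1)) = 0.
Feasibility: ΣzᵢKᵢ = 1.2783, Σzᵢ/Kᵢ = 2.2965 — both > 1, two phases present.
Iterate (Newton) starting at β = 0.5:
  β = 0.5000: g = -0.24416, g' = -1.0714 → β = 0.2721
  β = 0.2721: g = -0.01878, g' = -0.9621 → β = 0.2526
Converged at β = 0.2526.

β = 0.2526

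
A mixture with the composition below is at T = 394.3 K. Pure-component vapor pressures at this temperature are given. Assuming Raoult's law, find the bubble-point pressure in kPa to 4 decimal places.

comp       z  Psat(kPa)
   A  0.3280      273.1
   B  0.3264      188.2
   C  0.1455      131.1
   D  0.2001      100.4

At the bubble point ψ → 0, so ΣzᵢKᵢ = 1 with Kᵢ = Pᵢˢᵃᵗ/P ⇒ P = ΣzᵢPᵢˢᵃᵗ.
P = 0.3280·273.1 + 0.3264·188.2 + 0.1455·131.1 + 0.2001·100.4 = 190.1704 kPa

Pbub = 190.1704 kPa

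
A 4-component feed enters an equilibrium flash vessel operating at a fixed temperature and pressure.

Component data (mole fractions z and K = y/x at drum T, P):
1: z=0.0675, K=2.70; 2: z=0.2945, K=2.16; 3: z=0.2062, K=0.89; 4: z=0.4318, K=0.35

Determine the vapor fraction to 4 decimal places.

ψ = 0.2282

Newton–Raphson from ψ = 0.5:
  ψ = 0.5000: g = -0.16157, g' = -0.6189 → ψ = 0.2390
  ψ = 0.2390: g = -0.00650, g' = -0.5999 → ψ = 0.2281
  ψ = 0.2281: g = 0.00002, g' = -0.6032 → ψ = 0.2282
Converged at ψ = 0.2282.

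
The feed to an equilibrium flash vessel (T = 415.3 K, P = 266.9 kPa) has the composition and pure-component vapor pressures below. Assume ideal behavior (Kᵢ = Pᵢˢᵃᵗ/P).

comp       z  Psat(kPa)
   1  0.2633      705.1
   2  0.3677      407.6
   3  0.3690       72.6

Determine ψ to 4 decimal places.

ψ = 0.4579

Raoult's law: Kᵢ = Pᵢˢᵃᵗ/P = Pᵢˢᵃᵗ/266.9.
  K_1 = 705.1/266.9 = 2.641813, K_2 = 407.6/266.9 = 1.527164, K_3 = 72.6/266.9 = 0.272012
Let ψ = V/F and solve Σ zᵢ(Kᵢ−1)/(1+ψ(Kᵢ−1)) = 0.
g(0) = ΣzᵢKᵢ − 1 = 0.3575 and g(1) = 1 − Σzᵢ/Kᵢ = -0.6970, so a root lies in (0, 1).
Iterate (Newton) starting at ψ = 0.5:
  ψ = 0.5000: g = -0.03156, g' = -0.7615 → ψ = 0.4586
  ψ = 0.4586: g = -0.00052, g' = -0.7379 → ψ = 0.4579
Converged at ψ = 0.4579.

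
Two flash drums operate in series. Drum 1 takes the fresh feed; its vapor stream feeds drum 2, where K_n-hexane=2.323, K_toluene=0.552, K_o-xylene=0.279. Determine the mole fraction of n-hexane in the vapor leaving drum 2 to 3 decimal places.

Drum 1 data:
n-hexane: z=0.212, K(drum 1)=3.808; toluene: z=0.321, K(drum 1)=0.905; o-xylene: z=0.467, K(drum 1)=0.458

Drum 1:
Material balance + equilibrium reduce to Σ zᵢ(Kᵢ−1)/(1+ψ₁(Kᵢ−1)) = 0.
Check two-phase: ΣzᵢKᵢ = 1.312 > 1 and Σzᵢ/Kᵢ = 1.430 > 1, so g(0) = 0.312 > 0 and g(1) = -0.430 < 0.
Newton iteration, ψ₁⁰ = 0.63:
  ψ₁ = 0.630: g = -0.2018, g' = -0.538 → ψ₁ = 0.255
  ψ₁ = 0.255: g = 0.0222, g' = -0.756 → ψ₁ = 0.284
  ψ₁ = 0.284: g = 0.0007, g' = -0.712 → ψ₁ = 0.285
Converged at ψ₁ = 0.285.
Drum-1 compositions:
  n-hexane: x = 0.118, y = 0.448
  toluene: x = 0.330, y = 0.299
  o-xylene: x = 0.552, y = 0.253
Drum-2 feed = drum-1 vapor: z₂ = (0.4485, 0.2986, 0.2530).
Drum 2:
Rachford–Rice: g(ψ₂) = Σ zᵢ(Kᵢ−1)/(1+ψ₂(Kᵢ−1)) = 0.
Check two-phase: ΣzᵢKᵢ = 1.277 > 1 and Σzᵢ/Kᵢ = 1.641 > 1, so g(0) = 0.277 > 0 and g(1) = -0.641 < 0.
Iterate (Newton) starting at ψ₂ = 0.34:
  ψ₂ = 0.340: g = 0.0098, g' = -0.688 → ψ₂ = 0.354
Converged at ψ₂ = 0.354.
  n-hexane: x = 0.305, y = 0.709
  toluene: x = 0.355, y = 0.196
  o-xylene: x = 0.340, y = 0.095

y_n-hexane (drum 2) = 0.709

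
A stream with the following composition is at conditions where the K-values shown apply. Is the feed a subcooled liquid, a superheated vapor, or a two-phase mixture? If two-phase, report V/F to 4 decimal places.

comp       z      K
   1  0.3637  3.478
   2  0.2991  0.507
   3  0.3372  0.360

two-phase, V/F = 0.3774

ΣzᵢKᵢ = 1.5380; Σzᵢ/Kᵢ = 1.6312.
Both exceed 1, so a two-phase solution exists.
Let ψ = V/F and solve Σ zᵢ(Kᵢ−1)/(1+ψ(Kᵢ−1)) = 0.
Iterate (Newton) starting at ψ = 0.66:
  ψ = 0.6600: g = -0.25024, g' = -0.8953 → ψ = 0.3805
  ψ = 0.3805: g = -0.00290, g' = -0.9431 → ψ = 0.3774
Converged at ψ = 0.3774.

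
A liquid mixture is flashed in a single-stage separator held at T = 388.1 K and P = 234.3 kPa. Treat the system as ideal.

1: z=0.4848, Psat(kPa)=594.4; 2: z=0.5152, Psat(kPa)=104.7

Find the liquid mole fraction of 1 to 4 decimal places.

Raoult's law: Kᵢ = Pᵢˢᵃᵗ/P = Pᵢˢᵃᵗ/234.3.
  K_1 = 594.4/234.3 = 2.536918, K_2 = 104.7/234.3 = 0.446863
Let ψ = V/F and solve Σ zᵢ(Kᵢ−1)/(1+ψ(Kᵢ−1)) = 0.
g(0) = ΣzᵢKᵢ − 1 = 0.4601 and g(1) = 1 − Σzᵢ/Kᵢ = -0.3440, so a root lies in (0, 1).
Newton iteration, ψ⁰ = 0.5:
  ψ = 0.5000: g = 0.02740, g' = -0.6674 → ψ = 0.5411
  ψ = 0.5411: g = 0.00012, g' = -0.6624 → ψ = 0.5412
Converged at ψ = 0.5412.
Compositions from xᵢ = zᵢ/(1+ψ(Kᵢ−1)), yᵢ = Kᵢxᵢ:
  1: x = 0.2647, y = 0.6714
  2: x = 0.7353, y = 0.3286

x_1 = 0.2647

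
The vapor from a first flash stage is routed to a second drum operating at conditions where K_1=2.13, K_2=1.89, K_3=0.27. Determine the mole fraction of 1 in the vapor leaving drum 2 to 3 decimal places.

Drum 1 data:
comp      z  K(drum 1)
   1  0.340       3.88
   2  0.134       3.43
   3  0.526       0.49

Drum 1:
Material balance + equilibrium reduce to Σ zᵢ(Kᵢ−1)/(1+ψ₁(Kᵢ−1)) = 0.
g(0) = ΣzᵢKᵢ − 1 = 1.037 and g(1) = 1 − Σzᵢ/Kᵢ = -0.200, so a root lies in (0, 1).
Iterate (Newton) starting at ψ₁ = 0.37:
  ψ₁ = 0.370: g = 0.3149, g' = -1.088 → ψ₁ = 0.659
  ψ₁ = 0.659: g = 0.0588, g' = -0.763 → ψ₁ = 0.736
  ψ₁ = 0.736: g = 0.0009, g' = -0.742 → ψ₁ = 0.738
Converged at ψ₁ = 0.738.
Drum-1 compositions:
  1: x = 0.109, y = 0.422
  2: x = 0.048, y = 0.165
  3: x = 0.843, y = 0.413
Drum-2 feed = drum-1 vapor: z₂ = (0.4222, 0.1646, 0.4132).
Drum 2:
Newton iteration, ψ₂⁰ = 0.5:
  ψ₂ = 0.500: g = -0.0687, g' = -0.829 → ψ₂ = 0.417
  ψ₂ = 0.417: g = -0.0025, g' = -0.774 → ψ₂ = 0.414
Converged at ψ₂ = 0.414.
  1: x = 0.288, y = 0.613
  2: x = 0.120, y = 0.227
  3: x = 0.592, y = 0.160

y_1 (drum 2) = 0.613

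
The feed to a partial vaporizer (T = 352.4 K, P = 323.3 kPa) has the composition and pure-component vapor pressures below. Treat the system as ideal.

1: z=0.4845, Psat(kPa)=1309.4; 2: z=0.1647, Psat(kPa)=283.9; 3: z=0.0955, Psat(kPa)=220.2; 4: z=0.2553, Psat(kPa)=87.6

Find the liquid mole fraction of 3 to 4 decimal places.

x_3 = 0.1244

Raoult's law: Kᵢ = Pᵢˢᵃᵗ/P = Pᵢˢᵃᵗ/323.3.
  K_1 = 1309.4/323.3 = 4.050108, K_2 = 283.9/323.3 = 0.878132, K_3 = 220.2/323.3 = 0.681101, K_4 = 87.6/323.3 = 0.270956
Material balance + equilibrium reduce to Σ zᵢ(Kᵢ−1)/(1+β(Kᵢ−1)) = 0.
g(0) = ΣzᵢKᵢ − 1 = 1.2411 and g(1) = 1 − Σzᵢ/Kᵢ = -0.3896, so a root lies in (0, 1).
Iterate (Newton) starting at β = 0.5:
  β = 0.5000: g = 0.23475, g' = -1.0595 → β = 0.7216
  β = 0.7216: g = 0.00740, g' = -1.0634 → β = 0.7285
Converged at β = 0.7285.
Compositions from xᵢ = zᵢ/(1+β(Kᵢ−1)), yᵢ = Kᵢxᵢ:
  1: x = 0.1504, y = 0.6090
  2: x = 0.1807, y = 0.1587
  3: x = 0.1244, y = 0.0847
  4: x = 0.5445, y = 0.1475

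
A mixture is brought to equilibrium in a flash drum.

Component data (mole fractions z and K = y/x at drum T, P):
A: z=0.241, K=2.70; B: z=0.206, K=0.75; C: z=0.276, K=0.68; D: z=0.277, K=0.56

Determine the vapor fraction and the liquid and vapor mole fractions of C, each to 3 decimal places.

Iterate (Newton) starting at ψ = 0.5:
  ψ = 0.500: g = -0.0988, g' = -0.349 → ψ = 0.217
  ψ = 0.217: g = 0.0154, g' = -0.485 → ψ = 0.248
  ψ = 0.248: g = 0.0004, g' = -0.460 → ψ = 0.249
Converged at ψ = 0.249.
Compositions from xᵢ = zᵢ/(1+ψ(Kᵢ−1)), yᵢ = Kᵢxᵢ:
  A: x = 0.169, y = 0.457
  B: x = 0.220, y = 0.165
  C: x = 0.300, y = 0.204
  D: x = 0.311, y = 0.174

ψ = 0.249, x_C = 0.300, y_C = 0.204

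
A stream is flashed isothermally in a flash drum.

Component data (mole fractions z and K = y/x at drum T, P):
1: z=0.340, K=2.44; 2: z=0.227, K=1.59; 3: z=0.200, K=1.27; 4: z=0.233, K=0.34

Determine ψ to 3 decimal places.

Let ψ = V/F and solve Σ zᵢ(Kᵢ−1)/(1+ψ(Kᵢ−1)) = 0.
g(0) = ΣzᵢKᵢ − 1 = 0.524 and g(1) = 1 − Σzᵢ/Kᵢ = -0.125, so a root lies in (0, 1).
Iterate (Newton) starting at ψ = 0.33:
  ψ = 0.330: g = 0.2970, g' = -0.558 → ψ = 0.863
  ψ = 0.863: g = -0.0062, g' = -0.732 → ψ = 0.854
Converged at ψ = 0.854.

ψ = 0.854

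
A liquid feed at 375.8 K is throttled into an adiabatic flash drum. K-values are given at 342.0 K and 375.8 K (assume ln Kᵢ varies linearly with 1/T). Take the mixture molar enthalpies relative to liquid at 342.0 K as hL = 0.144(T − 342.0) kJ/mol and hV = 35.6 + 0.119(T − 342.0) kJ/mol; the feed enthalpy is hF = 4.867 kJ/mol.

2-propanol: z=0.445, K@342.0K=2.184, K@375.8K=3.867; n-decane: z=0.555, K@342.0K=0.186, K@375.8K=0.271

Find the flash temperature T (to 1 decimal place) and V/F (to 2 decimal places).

Adiabatic flash: solve Rachford–Rice at each trial T, then check hF = ψ·hV(T) + (1−ψ)·hL(T).
  T = 342.0 K: K = (2.184, 0.186), RR gives ψ = 0.078, H_out = 2.774 kJ/mol
  T = 375.8 K: K = (3.867, 0.271), RR gives ψ = 0.417, H_out = 19.355 kJ/mol
  T = 358.9 K: K = (2.945, 0.227), RR gives ψ = 0.290, H_out = 12.636 kJ/mol
  T = 350.4 K: K = (2.543, 0.206), RR gives ψ = 0.201, H_out = 8.307 kJ/mol
  T = 346.2 K: K = (2.359, 0.196), RR gives ψ = 0.145, H_out = 5.747 kJ/mol
  T = 344.1 K: K = (2.270, 0.191), RR gives ψ = 0.113, H_out = 4.321 kJ/mol
Linear interpolation between T = 344.1 (H_out = 4.321) and T = 346.2 (H_out = 5.747) on hF = 4.867 gives T ≈ 344.9 K, at which ψ = 0.13.

T = 344.9 K, V/F = 0.13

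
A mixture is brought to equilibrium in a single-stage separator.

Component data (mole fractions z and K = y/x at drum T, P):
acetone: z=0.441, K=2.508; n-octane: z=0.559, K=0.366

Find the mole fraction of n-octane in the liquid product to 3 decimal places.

x_n-octane = 0.704

Let ψ = V/F and solve Σ zᵢ(Kᵢ−1)/(1+ψ(Kᵢ−1)) = 0.
g(0) = ΣzᵢKᵢ − 1 = 0.311 and g(1) = 1 − Σzᵢ/Kᵢ = -0.703, so a root lies in (0, 1).
Newton–Raphson from ψ = 0.61:
  ψ = 0.610: g = -0.2315, g' = -0.870 → ψ = 0.344
  ψ = 0.344: g = -0.0152, g' = -0.802 → ψ = 0.325
Converged at ψ = 0.325.
Compositions from xᵢ = zᵢ/(1+ψ(Kᵢ−1)), yᵢ = Kᵢxᵢ:
  acetone: x = 0.296, y = 0.742
  n-octane: x = 0.704, y = 0.258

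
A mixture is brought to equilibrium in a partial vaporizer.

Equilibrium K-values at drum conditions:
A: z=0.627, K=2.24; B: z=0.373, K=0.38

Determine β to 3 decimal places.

β = 0.710

Rachford–Rice: g(β) = Σ zᵢ(Kᵢ−1)/(1+β(Kᵢ−1)) = 0.
Feasibility: ΣzᵢKᵢ = 1.546, Σzᵢ/Kᵢ = 1.261 — both > 1, two phases present.
Binary case is linear: z₁(K₁−1)(1+β(K₂−1)) + z₂(K₂−1)(1+β(K₁−1)) = 0
⇒ β = [z₁(K₁−1)+z₂(K₂−1)] / [−(K₁−1)(K₂−1)] = 0.5462/0.7688 = 0.710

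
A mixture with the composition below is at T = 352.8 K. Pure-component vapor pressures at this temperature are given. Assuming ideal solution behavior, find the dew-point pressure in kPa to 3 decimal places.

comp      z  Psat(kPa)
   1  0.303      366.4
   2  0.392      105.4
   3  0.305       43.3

Pdew = 86.281 kPa

At the dew point ψ → 1, so Σzᵢ/Kᵢ = 1 with Kᵢ = Pᵢˢᵃᵗ/P ⇒ 1/P = Σzᵢ/Pᵢˢᵃᵗ.
1/P = 0.303/366.4 + 0.392/105.4 + 0.305/43.3 = 0.011590 ⇒ P = 86.281 kPa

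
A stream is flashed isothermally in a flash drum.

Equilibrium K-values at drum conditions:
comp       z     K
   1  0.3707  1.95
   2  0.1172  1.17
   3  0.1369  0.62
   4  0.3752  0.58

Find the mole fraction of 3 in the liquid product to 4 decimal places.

Rachford–Rice: g(ψ) = Σ zᵢ(Kᵢ−1)/(1+ψ(Kᵢ−1)) = 0.
Feasibility: ΣzᵢKᵢ = 1.1625, Σzᵢ/Kᵢ = 1.1580 — both > 1, two phases present.
Newton–Raphson from ψ = 0.65:
  ψ = 0.6500: g = -0.05018, g' = -0.2907 → ψ = 0.4774
  ψ = 0.4774: g = 0.00006, g' = -0.2943 → ψ = 0.4776
Converged at ψ = 0.4776.
Compositions from xᵢ = zᵢ/(1+ψ(Kᵢ−1)), yᵢ = Kᵢxᵢ:
  1: x = 0.2550, y = 0.4973
  2: x = 0.1084, y = 0.1268
  3: x = 0.1673, y = 0.1037
  4: x = 0.4693, y = 0.2722

x_3 = 0.1673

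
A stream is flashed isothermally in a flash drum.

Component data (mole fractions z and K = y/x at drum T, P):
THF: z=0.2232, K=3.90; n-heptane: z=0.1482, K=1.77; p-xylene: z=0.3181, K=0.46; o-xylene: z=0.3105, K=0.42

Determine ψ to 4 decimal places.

Rachford–Rice: g(ψ) = Σ zᵢ(Kᵢ−1)/(1+ψ(Kᵢ−1)) = 0.
g(0) = ΣzᵢKᵢ − 1 = 0.4095 and g(1) = 1 − Σzᵢ/Kᵢ = -0.5718, so a root lies in (0, 1).
Newton iteration, ψ⁰ = 0.46:
  ψ = 0.4600: g = -0.11257, g' = -0.7510 → ψ = 0.3101
  ψ = 0.3101: g = 0.00701, g' = -0.8667 → ψ = 0.3182
Converged at ψ = 0.3182.

ψ = 0.3182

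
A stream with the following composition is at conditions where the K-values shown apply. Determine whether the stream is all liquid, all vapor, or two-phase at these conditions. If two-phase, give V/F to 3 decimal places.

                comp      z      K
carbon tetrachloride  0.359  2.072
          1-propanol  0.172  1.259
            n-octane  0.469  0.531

two-phase, V/F = 0.507

ΣzᵢKᵢ = 1.209; Σzᵢ/Kᵢ = 1.193.
Both exceed 1, so a two-phase solution exists.
Rachford–Rice: g(ψ) = Σ zᵢ(Kᵢ−1)/(1+ψ(Kᵢ−1)) = 0.
Newton iteration, ψ⁰ = 0.41:
  ψ = 0.410: g = 0.0353, g' = -0.367 → ψ = 0.506
  ψ = 0.506: g = 0.0004, g' = -0.360 → ψ = 0.507
Converged at ψ = 0.507.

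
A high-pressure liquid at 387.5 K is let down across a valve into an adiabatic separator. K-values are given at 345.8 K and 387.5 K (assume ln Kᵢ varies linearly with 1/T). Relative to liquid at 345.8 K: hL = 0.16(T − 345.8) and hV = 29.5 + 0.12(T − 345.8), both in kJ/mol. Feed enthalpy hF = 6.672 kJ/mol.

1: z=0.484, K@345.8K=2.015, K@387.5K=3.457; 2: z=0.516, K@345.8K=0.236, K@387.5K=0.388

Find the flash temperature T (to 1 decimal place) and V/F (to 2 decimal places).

Adiabatic flash: solve Rachford–Rice at each trial T, then check hF = ψ·hV(T) + (1−ψ)·hL(T).
  T = 345.8 K: K = (2.015, 0.236), RR gives ψ = 0.125, H_out = 3.691 kJ/mol
  T = 387.5 K: K = (3.457, 0.388), RR gives ψ = 0.581, H_out = 22.838 kJ/mol
  T = 366.6 K: K = (2.678, 0.307), RR gives ψ = 0.391, H_out = 14.529 kJ/mol
  T = 356.2 K: K = (2.333, 0.270), RR gives ψ = 0.276, H_out = 9.689 kJ/mol
  T = 351.0 K: K = (2.170, 0.253), RR gives ψ = 0.207, H_out = 6.890 kJ/mol
  T = 348.4 K: K = (2.092, 0.244), RR gives ψ = 0.168, H_out = 5.350 kJ/mol
  T = 349.7 K: K = (2.131, 0.248), RR gives ψ = 0.188, H_out = 6.134 kJ/mol
Linear interpolation between T = 349.7 (H_out = 6.134) and T = 351.0 (H_out = 6.890) on hF = 6.672 gives T ≈ 350.6 K, at which ψ = 0.20.

T = 350.6 K, V/F = 0.20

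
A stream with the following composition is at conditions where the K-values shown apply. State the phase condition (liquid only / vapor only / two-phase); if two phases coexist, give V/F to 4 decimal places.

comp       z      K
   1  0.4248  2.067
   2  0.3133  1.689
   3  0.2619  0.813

vapor only

ΣzᵢKᵢ = 1.6202; Σzᵢ/Kᵢ = 0.7131.
Since Σzᵢ/Kᵢ < 1 the mixture is above its dew point — single vapor phase.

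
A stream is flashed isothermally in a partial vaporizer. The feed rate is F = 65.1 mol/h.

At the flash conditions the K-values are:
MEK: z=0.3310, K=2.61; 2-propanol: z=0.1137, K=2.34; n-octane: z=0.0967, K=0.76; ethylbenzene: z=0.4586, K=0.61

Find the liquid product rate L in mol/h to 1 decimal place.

Newton iteration, V/F⁰ = 0.5:
  V/F = 0.5000: g = 0.13792, g' = -0.4514 → V/F = 0.8056
  V/F = 0.8056: g = 0.01572, g' = -0.3667 → V/F = 0.8484
  V/F = 0.8484: g = 0.00009, g' = -0.3626 → V/F = 0.8487
Converged at V/F = 0.8487.
Then V = V/F·F = 0.8487·65.1 = 55.2 mol/h and L = F − V = 9.9 mol/h.

L = 9.9 mol/h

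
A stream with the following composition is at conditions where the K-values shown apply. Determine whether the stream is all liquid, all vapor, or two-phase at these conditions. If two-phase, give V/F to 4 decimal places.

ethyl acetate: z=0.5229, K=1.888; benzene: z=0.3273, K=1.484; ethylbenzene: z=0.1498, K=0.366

ΣzᵢKᵢ = 1.5278; Σzᵢ/Kᵢ = 0.9068.
Since Σzᵢ/Kᵢ < 1 the mixture is above its dew point — single vapor phase.

all vapor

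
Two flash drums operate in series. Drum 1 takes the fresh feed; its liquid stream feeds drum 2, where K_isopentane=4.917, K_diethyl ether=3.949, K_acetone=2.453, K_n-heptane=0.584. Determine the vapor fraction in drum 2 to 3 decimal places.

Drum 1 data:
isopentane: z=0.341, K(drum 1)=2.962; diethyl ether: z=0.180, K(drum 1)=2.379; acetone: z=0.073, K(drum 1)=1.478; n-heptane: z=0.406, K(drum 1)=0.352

Drum 1:
Iterate (Newton) starting at ψ₁ = 0.5:
  ψ₁ = 0.500: g = 0.1236, g' = -0.838 → ψ₁ = 0.647
Converged at ψ₁ = 0.647.
Drum-1 compositions:
  isopentane: x = 0.150, y = 0.445
  diethyl ether: x = 0.095, y = 0.226
  acetone: x = 0.056, y = 0.082
  n-heptane: x = 0.699, y = 0.246
Drum-2 feed = drum-1 liquid: z₂ = (0.1503, 0.0952, 0.0558, 0.6988).
Drum 2:
Material balance + equilibrium reduce to Σ zᵢ(Kᵢ−1)/(1+ψ₂(Kᵢ−1)) = 0.
Check two-phase: ΣzᵢKᵢ = 1.660 > 1 and Σzᵢ/Kᵢ = 1.274 > 1, so g(0) = 0.660 > 0 and g(1) = -0.274 < 0.
Iterate (Newton) starting at ψ₂ = 0.5:
  ψ₂ = 0.500: g = -0.0077, g' = -0.631 → ψ₂ = 0.488
Converged at ψ₂ = 0.488.
  isopentane: x = 0.052, y = 0.254
  diethyl ether: x = 0.039, y = 0.154
  acetone: x = 0.033, y = 0.080
  n-heptane: x = 0.877, y = 0.512

V/F (drum 2) = 0.488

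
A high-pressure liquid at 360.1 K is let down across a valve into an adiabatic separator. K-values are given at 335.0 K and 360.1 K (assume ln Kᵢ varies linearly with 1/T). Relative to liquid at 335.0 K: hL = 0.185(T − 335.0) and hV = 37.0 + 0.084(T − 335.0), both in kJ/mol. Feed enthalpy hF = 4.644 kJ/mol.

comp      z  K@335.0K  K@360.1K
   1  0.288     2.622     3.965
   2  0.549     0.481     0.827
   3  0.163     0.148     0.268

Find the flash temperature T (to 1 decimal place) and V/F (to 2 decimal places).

T = 338.4 K, V/F = 0.11

Adiabatic flash: solve Rachford–Rice at each trial T, then check hF = ψ·hV(T) + (1−ψ)·hL(T).
  T = 335.0 K: K = (2.622, 0.481, 0.148), RR gives ψ = 0.044, H_out = 1.634 kJ/mol
  T = 360.1 K: K = (3.965, 0.827, 0.268), RR gives ψ = 0.582, H_out = 24.691 kJ/mol
  T = 347.6 K: K = (3.251, 0.638, 0.202), RR gives ψ = 0.291, H_out = 12.717 kJ/mol
  T = 341.3 K: K = (2.925, 0.555, 0.173), RR gives ψ = 0.166, H_out = 7.217 kJ/mol
  T = 338.1 K: K = (2.769, 0.517, 0.160), RR gives ψ = 0.105, H_out = 4.418 kJ/mol
  T = 339.7 K: K = (2.846, 0.536, 0.167), RR gives ψ = 0.136, H_out = 5.823 kJ/mol
Linear interpolation between T = 338.1 (H_out = 4.418) and T = 339.7 (H_out = 5.823) on hF = 4.644 gives T ≈ 338.4 K, at which ψ = 0.11.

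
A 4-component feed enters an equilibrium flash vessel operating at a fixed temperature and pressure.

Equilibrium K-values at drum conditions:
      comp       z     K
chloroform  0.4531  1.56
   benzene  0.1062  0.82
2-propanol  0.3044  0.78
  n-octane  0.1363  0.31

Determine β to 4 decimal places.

Newton–Raphson from β = 0.5:
  β = 0.5000: g = -0.04160, g' = -0.2607 → β = 0.3404
  β = 0.3404: g = -0.00257, g' = -0.2322 → β = 0.3294
Converged at β = 0.3294.

β = 0.3294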